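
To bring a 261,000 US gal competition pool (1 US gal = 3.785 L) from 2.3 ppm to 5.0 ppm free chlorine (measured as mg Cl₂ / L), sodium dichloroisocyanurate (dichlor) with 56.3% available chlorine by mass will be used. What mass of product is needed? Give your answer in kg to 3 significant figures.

4.74 kg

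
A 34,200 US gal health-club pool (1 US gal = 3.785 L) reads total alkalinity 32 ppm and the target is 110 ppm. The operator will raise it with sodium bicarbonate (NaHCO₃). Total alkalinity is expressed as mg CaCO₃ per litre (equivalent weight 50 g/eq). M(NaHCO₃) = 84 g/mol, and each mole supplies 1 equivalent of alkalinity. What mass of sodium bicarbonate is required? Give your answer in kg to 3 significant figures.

17.0 kg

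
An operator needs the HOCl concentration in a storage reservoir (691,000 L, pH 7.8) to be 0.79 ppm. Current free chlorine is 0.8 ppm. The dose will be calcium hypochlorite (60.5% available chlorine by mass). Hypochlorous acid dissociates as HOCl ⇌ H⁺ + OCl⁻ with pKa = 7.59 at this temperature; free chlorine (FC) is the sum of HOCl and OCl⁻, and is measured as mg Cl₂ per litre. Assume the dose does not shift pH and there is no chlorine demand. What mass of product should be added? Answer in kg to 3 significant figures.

[OCl⁻]/[HOCl] = 10^(pH − pKa) = 10^(7.8 − 7.59) = 1.622; fraction as HOCl = 1/(1 + 1.622) = 0.3814.
Free chlorine required for 0.79 ppm HOCl: 0.79 / 0.3814 = 2.071 ppm.
FC to add: 2.071 − 0.8 = 1.271 mg/L as Cl₂.
Cl₂ equivalent: 1.271 mg/L × 691,000 L = 878.4 g.
Product at 60.5% available Cl: 878.4 / 0.605 = 1452 g.

1.45 kg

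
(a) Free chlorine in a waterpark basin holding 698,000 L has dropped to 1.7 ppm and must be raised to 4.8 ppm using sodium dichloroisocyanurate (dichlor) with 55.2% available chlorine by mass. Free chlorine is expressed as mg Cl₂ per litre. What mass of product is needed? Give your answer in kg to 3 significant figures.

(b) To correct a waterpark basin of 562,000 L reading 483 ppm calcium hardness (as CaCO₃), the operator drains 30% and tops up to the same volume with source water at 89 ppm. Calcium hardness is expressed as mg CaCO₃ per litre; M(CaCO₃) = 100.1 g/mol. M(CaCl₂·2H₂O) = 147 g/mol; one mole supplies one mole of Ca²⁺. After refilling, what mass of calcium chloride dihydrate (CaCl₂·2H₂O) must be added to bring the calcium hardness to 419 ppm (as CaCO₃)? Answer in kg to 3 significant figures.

(a) 3.92 kg; (b) 44.7 kg

(a) Chlorine deficit: 4.8 − 1.7 = 3.1 ppm = 3.1 mg/L as Cl₂.
(a) Cl₂ equivalent needed: 3.1 mg/L × 698,000 L = 2,164,000 mg = 2164 g.
(a) Product at 55.2% available chlorine: 2164 / 0.552 = 3920 g.

(b) After draining 30% and refilling: 483 × 0.70 + 89 × 0.30 = 364.8 ppm.
(b) Deficit to target: 419 − 364.8 = 54.2 mg/L.
(b) As CaCO₃: 54.2 mg/L × 562,000 L = 30,460 g; ÷ 100.1 = 304.3 mol Ca²⁺.
(b) Mass: 304.3 × 147 = 44,730 g.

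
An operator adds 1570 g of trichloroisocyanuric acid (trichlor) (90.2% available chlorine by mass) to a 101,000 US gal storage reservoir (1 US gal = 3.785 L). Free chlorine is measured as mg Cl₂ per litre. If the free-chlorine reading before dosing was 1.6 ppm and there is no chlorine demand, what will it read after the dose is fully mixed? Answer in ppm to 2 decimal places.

5.30 ppm

Volume: 101,000 US gal × 3.785 L/gal = 382,285 L.
Available chlorine delivered: 1570 g × 0.902 = 1416 g as Cl₂.
Concentration rise: 1416 g / 382,285 L = 3.704 mg/L = 3.70 ppm.
Final FC: 1.6 + 3.70 = 5.30 ppm.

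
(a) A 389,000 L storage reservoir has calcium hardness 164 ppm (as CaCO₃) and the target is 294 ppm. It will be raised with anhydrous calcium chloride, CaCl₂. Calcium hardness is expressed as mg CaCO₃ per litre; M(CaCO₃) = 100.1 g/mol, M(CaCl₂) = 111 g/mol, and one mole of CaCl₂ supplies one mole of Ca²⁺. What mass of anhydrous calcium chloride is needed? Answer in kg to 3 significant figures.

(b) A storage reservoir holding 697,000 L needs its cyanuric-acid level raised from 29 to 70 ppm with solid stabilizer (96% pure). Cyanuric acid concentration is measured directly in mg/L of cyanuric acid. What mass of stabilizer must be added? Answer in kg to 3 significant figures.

(a) 56.1 kg; (b) 29.8 kg

(a) Hardness to add: (294 − 164) = 130 mg/L as CaCO₃ × 389,000 L = 50,570 g as CaCO₃.
(a) Moles of Ca²⁺ (1 mol Ca²⁺ ≡ 1 mol CaCO₃): 50,570 / 100.1 g/mol = 505.2 mol.
(a) Mass of CaCl₂: 505.2 × 111 = 56,080 g.

(b) CYA to add: (70 − 29) = 41 mg/L × 697,000 L = 28,580 g cyanuric acid.
(b) At 96% purity: 28,580 / 0.96 = 29,770 g product.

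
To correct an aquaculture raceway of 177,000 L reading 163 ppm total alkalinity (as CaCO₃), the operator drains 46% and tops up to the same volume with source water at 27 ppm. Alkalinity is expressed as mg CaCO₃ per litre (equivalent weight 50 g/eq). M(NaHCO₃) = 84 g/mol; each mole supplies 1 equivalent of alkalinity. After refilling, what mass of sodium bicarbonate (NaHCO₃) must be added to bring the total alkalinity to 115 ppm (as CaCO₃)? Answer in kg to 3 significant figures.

4.33 kg

After draining 46% and refilling: 163 × 0.54 + 27 × 0.46 = 100.44 ppm.
Deficit to target: 115 − 100.44 = 14.56 mg/L.
As CaCO₃: 14.56 mg/L × 177,000 L = 2577 g; ÷ 50 g/eq ÷ 1 = 51.54 mol NaHCO₃.
Mass: 51.54 × 84 = 4330 g.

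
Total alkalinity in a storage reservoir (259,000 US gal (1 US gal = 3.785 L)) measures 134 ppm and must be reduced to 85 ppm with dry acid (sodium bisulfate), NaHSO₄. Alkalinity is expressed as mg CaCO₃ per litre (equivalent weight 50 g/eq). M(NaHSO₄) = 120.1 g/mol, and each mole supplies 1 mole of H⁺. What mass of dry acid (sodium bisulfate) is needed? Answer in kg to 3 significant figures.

Volume: 259,000 US gal × 3.785 L/gal = 980,315 L.
Alkalinity to neutralize: (134 − 85) = 49 mg/L as CaCO₃ × 980,315 L = 48,040 g as CaCO₃.
Equivalents of H⁺ required: 48,040 ÷ 50 g/eq = 960.7 eq = 960.7 mol NaHSO₄.
Mass of NaHSO₄: 960.7 × 120.1 = 115,400 g.

115 kg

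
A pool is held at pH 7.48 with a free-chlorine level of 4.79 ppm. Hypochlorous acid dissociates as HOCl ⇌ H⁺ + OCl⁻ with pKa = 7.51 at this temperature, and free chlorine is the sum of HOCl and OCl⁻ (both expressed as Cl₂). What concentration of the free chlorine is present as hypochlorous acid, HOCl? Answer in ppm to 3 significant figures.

2.48 ppm

[OCl⁻]/[HOCl] = 10^(pH − pKa) = 10^(7.48 − 7.51) = 10^-0.03 = 0.9333.
Fraction as HOCl = 1 / (1 + 0.9333) = 0.5173.
HOCl = 0.5173 × 4.79 ppm = 2.478 ppm.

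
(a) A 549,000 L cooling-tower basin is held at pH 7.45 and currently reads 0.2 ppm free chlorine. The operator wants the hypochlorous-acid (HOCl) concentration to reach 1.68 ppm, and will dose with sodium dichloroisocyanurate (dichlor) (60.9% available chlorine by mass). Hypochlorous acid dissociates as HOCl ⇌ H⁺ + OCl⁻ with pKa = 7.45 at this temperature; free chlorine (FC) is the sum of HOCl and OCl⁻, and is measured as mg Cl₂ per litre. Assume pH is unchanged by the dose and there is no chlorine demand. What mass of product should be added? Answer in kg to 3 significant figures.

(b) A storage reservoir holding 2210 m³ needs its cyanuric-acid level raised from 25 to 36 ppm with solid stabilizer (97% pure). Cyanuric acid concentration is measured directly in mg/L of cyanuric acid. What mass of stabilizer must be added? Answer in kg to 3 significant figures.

(a) [OCl⁻]/[HOCl] = 10^(pH − pKa) = 10^(7.45 − 7.45) = 1; fraction as HOCl = 1/(1 + 1) = 0.5.
(a) Free chlorine required for 1.68 ppm HOCl: 1.68 / 0.5 = 3.36 ppm.
(a) FC to add: 3.36 − 0.2 = 3.16 mg/L as Cl₂.
(a) Cl₂ equivalent: 3.16 mg/L × 549,000 L = 1735 g.
(a) Product at 60.9% available Cl: 1735 / 0.609 = 2849 g.

(b) Volume: 2210 m³ = 2,210,000 L.
(b) CYA to add: (36 − 25) = 11 mg/L × 2,210,000 L = 24,310 g cyanuric acid.
(b) At 97% purity: 24,310 / 0.97 = 25,060 g product.

(a) 2.85 kg; (b) 25.1 kg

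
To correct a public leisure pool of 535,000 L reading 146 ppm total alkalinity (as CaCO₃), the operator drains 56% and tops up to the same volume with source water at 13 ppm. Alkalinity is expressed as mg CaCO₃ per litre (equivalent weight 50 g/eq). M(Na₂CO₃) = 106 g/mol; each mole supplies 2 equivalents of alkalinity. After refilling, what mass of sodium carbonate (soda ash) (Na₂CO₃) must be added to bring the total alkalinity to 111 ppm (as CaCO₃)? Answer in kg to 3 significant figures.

22.4 kg

After draining 56% and refilling: 146 × 0.44 + 13 × 0.56 = 71.52 ppm.
Deficit to target: 111 − 71.52 = 39.48 mg/L.
As CaCO₃: 39.48 mg/L × 535,000 L = 21,120 g; ÷ 50 g/eq ÷ 2 = 211.2 mol Na₂CO₃.
Mass: 211.2 × 106 = 22,390 g.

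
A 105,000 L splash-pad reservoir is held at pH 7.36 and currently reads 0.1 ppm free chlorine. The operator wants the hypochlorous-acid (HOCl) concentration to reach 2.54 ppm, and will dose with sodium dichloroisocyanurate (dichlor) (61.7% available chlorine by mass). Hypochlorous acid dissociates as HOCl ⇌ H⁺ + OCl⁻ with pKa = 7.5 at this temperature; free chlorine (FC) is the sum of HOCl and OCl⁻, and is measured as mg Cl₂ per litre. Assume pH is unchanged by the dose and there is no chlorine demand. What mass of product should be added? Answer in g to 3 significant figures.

728 g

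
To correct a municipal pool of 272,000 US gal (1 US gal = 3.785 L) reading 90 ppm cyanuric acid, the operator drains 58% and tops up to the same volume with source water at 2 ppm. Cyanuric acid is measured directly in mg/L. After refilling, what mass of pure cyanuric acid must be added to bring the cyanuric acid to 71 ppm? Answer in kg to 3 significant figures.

Volume: 272,000 US gal × 3.785 L/gal = 1,029,520 L.
After draining 58% and refilling: 90 × 0.42 + 2 × 0.58 = 38.96 ppm.
Deficit to target: 71 − 38.96 = 32.04 mg/L.
Mass: 32.04 mg/L × 1,029,520 L = 32,990 g cyanuric acid.

33.0 kg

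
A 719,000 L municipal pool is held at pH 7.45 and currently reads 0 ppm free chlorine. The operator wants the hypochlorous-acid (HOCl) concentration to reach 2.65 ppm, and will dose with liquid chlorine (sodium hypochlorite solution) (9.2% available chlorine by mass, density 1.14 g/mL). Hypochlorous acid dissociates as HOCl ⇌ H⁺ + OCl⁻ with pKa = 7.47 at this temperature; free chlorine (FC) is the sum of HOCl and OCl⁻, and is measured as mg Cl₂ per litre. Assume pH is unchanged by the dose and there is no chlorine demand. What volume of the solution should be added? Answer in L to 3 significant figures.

[OCl⁻]/[HOCl] = 10^(pH − pKa) = 10^(7.45 − 7.47) = 0.955; fraction as HOCl = 1/(1 + 0.955) = 0.5115.
Free chlorine required for 2.65 ppm HOCl: 2.65 / 0.5115 = 5.181 ppm.
FC to add: 5.181 − 0 = 5.181 mg/L as Cl₂.
Cl₂ equivalent: 5.181 mg/L × 719,000 L = 3725 g.
Product at 9.2% available Cl: 3725 / 0.092 = 40,490 g.
Volume: 40,490 g ÷ 1.14 g/mL = 35,520 mL.

35.5 L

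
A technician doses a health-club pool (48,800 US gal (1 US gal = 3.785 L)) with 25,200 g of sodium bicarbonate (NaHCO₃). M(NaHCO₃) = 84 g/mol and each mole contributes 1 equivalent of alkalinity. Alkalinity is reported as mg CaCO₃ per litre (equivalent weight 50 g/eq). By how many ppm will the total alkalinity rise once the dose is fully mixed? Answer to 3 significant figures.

81.2 ppm

Volume: 48,800 US gal × 3.785 L/gal = 184,708 L.
Moles of NaHCO₃: 25,200 g ÷ 84 g/mol = 300 mol → 300 eq of alkalinity.
As CaCO₃: 300 eq × 50 g/eq = 15,000 g.
Rise: 15,000 g / 184,708 L × 1000 = 81.21 mg/L.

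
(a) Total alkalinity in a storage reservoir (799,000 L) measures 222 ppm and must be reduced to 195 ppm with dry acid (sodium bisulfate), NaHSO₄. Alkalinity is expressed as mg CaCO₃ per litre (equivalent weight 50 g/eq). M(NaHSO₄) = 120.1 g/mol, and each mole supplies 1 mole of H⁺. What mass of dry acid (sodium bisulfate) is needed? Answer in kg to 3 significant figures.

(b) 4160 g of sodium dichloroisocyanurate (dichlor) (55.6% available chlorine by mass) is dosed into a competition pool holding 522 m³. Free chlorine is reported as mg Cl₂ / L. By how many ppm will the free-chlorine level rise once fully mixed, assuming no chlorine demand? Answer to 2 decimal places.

(a) Alkalinity to neutralize: (222 − 195) = 27 mg/L as CaCO₃ × 799,000 L = 21,570 g as CaCO₃.
(a) Equivalents of H⁺ required: 21,570 ÷ 50 g/eq = 431.5 eq = 431.5 mol NaHSO₄.
(a) Mass of NaHSO₄: 431.5 × 120.1 = 51,820 g.

(b) Volume: 522 m³ = 522,000 L.
(b) Available chlorine delivered: 4160 g × 0.556 = 2313 g as Cl₂.
(b) Concentration rise: 2313 g / 522,000 L = 4.431 mg/L = 4.43 ppm.

(a) 51.8 kg; (b) 4.43 ppm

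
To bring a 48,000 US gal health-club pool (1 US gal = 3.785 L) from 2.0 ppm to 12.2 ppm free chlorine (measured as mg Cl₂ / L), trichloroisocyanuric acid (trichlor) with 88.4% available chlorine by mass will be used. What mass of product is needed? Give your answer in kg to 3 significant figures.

2.10 kg

Volume: 48,000 US gal × 3.785 L/gal = 181,680 L.
Chlorine deficit: 12.2 − 2.0 = 10.2 ppm = 10.2 mg/L as Cl₂.
Cl₂ equivalent needed: 10.2 mg/L × 181,680 L = 1,853,000 mg = 1853 g.
Product at 88.4% available chlorine: 1853 / 0.884 = 2096 g.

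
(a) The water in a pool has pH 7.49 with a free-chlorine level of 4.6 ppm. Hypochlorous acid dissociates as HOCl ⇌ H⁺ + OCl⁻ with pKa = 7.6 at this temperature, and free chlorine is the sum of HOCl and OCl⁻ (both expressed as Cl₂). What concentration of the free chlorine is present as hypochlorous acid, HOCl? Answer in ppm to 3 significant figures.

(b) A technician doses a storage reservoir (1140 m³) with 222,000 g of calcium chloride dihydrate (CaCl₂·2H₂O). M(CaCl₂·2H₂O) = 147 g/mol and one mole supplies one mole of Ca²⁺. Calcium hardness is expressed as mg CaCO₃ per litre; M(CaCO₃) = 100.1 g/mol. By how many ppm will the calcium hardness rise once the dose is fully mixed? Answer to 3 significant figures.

(a) [OCl⁻]/[HOCl] = 10^(pH − pKa) = 10^(7.49 − 7.6) = 10^-0.11 = 0.7762.
(a) Fraction as HOCl = 1 / (1 + 0.7762) = 0.563.
(a) HOCl = 0.563 × 4.6 ppm = 2.59 ppm.

(b) Volume: 1140 m³ = 1,140,000 L.
(b) Moles of Ca²⁺: 222,000 g ÷ 147 g/mol = 1510 mol.
(b) As CaCO₃: 1510 mol × 100.1 g/mol = 151,200 g.
(b) Rise: 151,200 g / 1,140,000 L × 1000 = 132.6 mg/L.

(a) 2.59 ppm; (b) 133 ppm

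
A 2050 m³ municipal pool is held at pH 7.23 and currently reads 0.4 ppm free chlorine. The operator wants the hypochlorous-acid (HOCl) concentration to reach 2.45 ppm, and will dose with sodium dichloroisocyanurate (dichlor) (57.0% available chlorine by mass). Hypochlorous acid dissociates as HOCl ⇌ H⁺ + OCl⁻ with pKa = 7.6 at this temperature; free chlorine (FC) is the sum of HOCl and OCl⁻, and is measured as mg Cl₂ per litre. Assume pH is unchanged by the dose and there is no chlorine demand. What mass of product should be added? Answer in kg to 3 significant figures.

Volume: 2050 m³ = 2,050,000 L.
[OCl⁻]/[HOCl] = 10^(pH − pKa) = 10^(7.23 − 7.6) = 0.4266; fraction as HOCl = 1/(1 + 0.4266) = 0.701.
Free chlorine required for 2.45 ppm HOCl: 2.45 / 0.701 = 3.495 ppm.
FC to add: 3.495 − 0.4 = 3.095 mg/L as Cl₂.
Cl₂ equivalent: 3.095 mg/L × 2,050,000 L = 6345 g.
Product at 57.0% available Cl: 6345 / 0.57 = 11,130 g.

11.1 kg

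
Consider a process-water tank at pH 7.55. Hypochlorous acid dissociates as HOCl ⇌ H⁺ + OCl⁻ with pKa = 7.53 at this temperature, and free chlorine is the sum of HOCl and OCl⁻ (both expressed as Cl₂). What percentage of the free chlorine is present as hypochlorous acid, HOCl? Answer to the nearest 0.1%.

48.8%

[OCl⁻]/[HOCl] = 10^(pH − pKa) = 10^(7.55 − 7.53) = 10^0.02 = 1.047.
Fraction as HOCl = 1 / (1 + 1.047) = 0.4885.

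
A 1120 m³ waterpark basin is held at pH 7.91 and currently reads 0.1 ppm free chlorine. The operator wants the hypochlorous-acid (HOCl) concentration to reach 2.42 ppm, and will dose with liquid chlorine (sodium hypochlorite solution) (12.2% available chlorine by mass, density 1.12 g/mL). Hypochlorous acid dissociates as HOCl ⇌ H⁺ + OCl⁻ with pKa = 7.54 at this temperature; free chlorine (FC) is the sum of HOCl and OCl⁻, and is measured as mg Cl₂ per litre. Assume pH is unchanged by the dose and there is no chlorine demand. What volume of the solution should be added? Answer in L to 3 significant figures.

65.5 L

Volume: 1120 m³ = 1,120,000 L.
[OCl⁻]/[HOCl] = 10^(pH − pKa) = 10^(7.91 − 7.54) = 2.344; fraction as HOCl = 1/(1 + 2.344) = 0.299.
Free chlorine required for 2.42 ppm HOCl: 2.42 / 0.299 = 8.093 ppm.
FC to add: 8.093 − 0.1 = 7.993 mg/L as Cl₂.
Cl₂ equivalent: 7.993 mg/L × 1,120,000 L = 8952 g.
Product at 12.2% available Cl: 8952 / 0.122 = 73,380 g.
Volume: 73,380 g ÷ 1.12 g/mL = 65,520 mL.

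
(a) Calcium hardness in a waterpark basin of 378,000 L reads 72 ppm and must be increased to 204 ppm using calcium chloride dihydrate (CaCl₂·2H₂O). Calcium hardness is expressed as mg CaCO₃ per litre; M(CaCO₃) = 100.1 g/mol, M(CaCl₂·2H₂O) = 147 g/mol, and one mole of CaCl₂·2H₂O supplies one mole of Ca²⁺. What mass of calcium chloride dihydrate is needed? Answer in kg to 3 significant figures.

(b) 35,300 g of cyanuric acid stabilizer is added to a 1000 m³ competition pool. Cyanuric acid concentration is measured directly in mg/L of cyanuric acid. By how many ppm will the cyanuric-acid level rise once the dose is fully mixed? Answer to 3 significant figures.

(a) 73.3 kg; (b) 35.3 ppm

(a) Hardness to add: (204 − 72) = 132 mg/L as CaCO₃ × 378,000 L = 49,900 g as CaCO₃.
(a) Moles of Ca²⁺ (1 mol Ca²⁺ ≡ 1 mol CaCO₃): 49,900 / 100.1 g/mol = 498.5 mol.
(a) Mass of CaCl₂·2H₂O: 498.5 × 147 = 73,270 g.

(b) Volume: 1000 m³ = 1,000,000 L.
(b) Rise: 35,300 g / 1,000,000 L × 1000 = 35.3 mg/L.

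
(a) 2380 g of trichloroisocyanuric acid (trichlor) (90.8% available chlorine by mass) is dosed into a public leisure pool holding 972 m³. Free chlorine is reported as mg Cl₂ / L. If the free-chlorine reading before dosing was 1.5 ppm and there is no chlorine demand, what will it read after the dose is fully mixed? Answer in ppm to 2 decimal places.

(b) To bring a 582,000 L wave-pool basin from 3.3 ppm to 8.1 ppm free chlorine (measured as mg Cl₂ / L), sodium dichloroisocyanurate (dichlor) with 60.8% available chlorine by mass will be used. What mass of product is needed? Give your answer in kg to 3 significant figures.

(a) 3.72 ppm; (b) 4.59 kg

(a) Volume: 972 m³ = 972,000 L.
(a) Available chlorine delivered: 2380 g × 0.908 = 2161 g as Cl₂.
(a) Concentration rise: 2161 g / 972,000 L = 2.223 mg/L = 2.22 ppm.
(a) Final FC: 1.5 + 2.22 = 3.72 ppm.

(b) Chlorine deficit: 8.1 − 3.3 = 4.8 ppm = 4.8 mg/L as Cl₂.
(b) Cl₂ equivalent needed: 4.8 mg/L × 582,000 L = 2,794,000 mg = 2794 g.
(b) Product at 60.8% available chlorine: 2794 / 0.608 = 4595 g.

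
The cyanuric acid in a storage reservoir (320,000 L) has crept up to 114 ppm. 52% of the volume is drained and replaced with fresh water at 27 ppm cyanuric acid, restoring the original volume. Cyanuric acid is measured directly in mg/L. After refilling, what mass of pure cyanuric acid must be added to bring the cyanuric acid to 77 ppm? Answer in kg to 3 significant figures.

After draining 52% and refilling: 114 × 0.48 + 27 × 0.52 = 68.76 ppm.
Deficit to target: 77 − 68.76 = 8.24 mg/L.
Mass: 8.24 mg/L × 320,000 L = 2637 g cyanuric acid.

2.64 kg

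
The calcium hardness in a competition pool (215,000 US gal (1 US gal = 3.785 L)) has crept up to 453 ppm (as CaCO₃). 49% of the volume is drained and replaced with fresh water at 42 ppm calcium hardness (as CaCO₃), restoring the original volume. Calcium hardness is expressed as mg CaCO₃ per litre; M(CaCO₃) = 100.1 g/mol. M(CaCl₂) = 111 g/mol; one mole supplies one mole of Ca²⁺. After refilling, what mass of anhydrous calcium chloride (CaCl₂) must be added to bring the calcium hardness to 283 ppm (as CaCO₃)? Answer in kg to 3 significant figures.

Volume: 215,000 US gal × 3.785 L/gal = 813,775 L.
After draining 49% and refilling: 453 × 0.51 + 42 × 0.49 = 251.61 ppm.
Deficit to target: 283 − 251.61 = 31.39 mg/L.
As CaCO₃: 31.39 mg/L × 813,775 L = 25,540 g; ÷ 100.1 = 255.2 mol Ca²⁺.
Mass: 255.2 × 111 = 28,330 g.

28.3 kg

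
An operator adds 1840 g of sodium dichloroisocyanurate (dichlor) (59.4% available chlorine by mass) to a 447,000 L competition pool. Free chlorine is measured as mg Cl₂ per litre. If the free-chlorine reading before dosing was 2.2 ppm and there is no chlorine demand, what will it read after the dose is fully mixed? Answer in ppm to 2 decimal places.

Available chlorine delivered: 1840 g × 0.594 = 1093 g as Cl₂.
Concentration rise: 1093 g / 447,000 L = 2.445 mg/L = 2.45 ppm.
Final FC: 2.2 + 2.45 = 4.65 ppm.

4.65 ppm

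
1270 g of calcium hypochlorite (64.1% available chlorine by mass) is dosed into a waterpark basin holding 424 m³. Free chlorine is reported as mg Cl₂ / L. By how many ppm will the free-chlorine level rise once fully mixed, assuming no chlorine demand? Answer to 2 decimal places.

1.92 ppm

Volume: 424 m³ = 424,000 L.
Available chlorine delivered: 1270 g × 0.641 = 814.1 g as Cl₂.
Concentration rise: 814.1 g / 424,000 L = 1.92 mg/L = 1.92 ppm.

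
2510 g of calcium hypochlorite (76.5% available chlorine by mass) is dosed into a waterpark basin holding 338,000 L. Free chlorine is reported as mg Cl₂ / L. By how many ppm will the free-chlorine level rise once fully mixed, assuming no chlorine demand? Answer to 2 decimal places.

Available chlorine delivered: 2510 g × 0.765 = 1920 g as Cl₂.
Concentration rise: 1920 g / 338,000 L = 5.681 mg/L = 5.68 ppm.

5.68 ppm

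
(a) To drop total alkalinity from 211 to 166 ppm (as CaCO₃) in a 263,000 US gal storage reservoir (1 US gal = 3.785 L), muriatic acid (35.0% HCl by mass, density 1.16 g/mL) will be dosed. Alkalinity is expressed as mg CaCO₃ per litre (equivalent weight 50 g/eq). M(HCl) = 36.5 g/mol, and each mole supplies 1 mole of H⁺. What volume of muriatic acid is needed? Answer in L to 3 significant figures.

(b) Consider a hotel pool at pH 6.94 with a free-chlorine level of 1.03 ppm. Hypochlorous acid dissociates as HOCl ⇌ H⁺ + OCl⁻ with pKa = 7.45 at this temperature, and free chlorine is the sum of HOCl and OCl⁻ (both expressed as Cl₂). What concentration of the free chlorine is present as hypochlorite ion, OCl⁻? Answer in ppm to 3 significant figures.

(a) 80.5 L; (b) 0.243 ppm

(a) Volume: 263,000 US gal × 3.785 L/gal = 995,455 L.
(a) Alkalinity to neutralize: (211 − 166) = 45 mg/L as CaCO₃ × 995,455 L = 44,800 g as CaCO₃.
(a) Equivalents of H⁺ required: 44,800 ÷ 50 g/eq = 895.9 eq = 895.9 mol HCl.
(a) Mass of HCl: 895.9 × 36.5 = 32,700 g.
(a) Mass of 35.0% solution: 32,700 / 0.35 = 93,430 g.
(a) Volume: 93,430 g ÷ 1.16 g/mL = 80,540 mL.

(b) [OCl⁻]/[HOCl] = 10^(pH − pKa) = 10^(6.94 − 7.45) = 10^-0.51 = 0.309.
(b) Fraction as HOCl = 1 / (1 + 0.309) = 0.7639.
(b) OCl⁻ = (1 − 0.7639) × 1.03 ppm = 0.2432 ppm.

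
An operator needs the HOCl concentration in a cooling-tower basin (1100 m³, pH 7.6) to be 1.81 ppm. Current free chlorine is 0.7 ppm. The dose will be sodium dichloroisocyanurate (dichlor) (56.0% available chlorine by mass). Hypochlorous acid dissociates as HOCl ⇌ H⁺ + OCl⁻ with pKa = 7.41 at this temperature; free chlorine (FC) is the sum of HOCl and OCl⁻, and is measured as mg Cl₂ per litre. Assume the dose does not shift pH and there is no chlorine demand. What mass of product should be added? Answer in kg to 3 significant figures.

7.69 kg

Volume: 1100 m³ = 1,100,000 L.
[OCl⁻]/[HOCl] = 10^(pH − pKa) = 10^(7.6 − 7.41) = 1.549; fraction as HOCl = 1/(1 + 1.549) = 0.3923.
Free chlorine required for 1.81 ppm HOCl: 1.81 / 0.3923 = 4.613 ppm.
FC to add: 4.613 − 0.7 = 3.913 mg/L as Cl₂.
Cl₂ equivalent: 3.913 mg/L × 1,100,000 L = 4305 g.
Product at 56.0% available Cl: 4305 / 0.56 = 7687 g.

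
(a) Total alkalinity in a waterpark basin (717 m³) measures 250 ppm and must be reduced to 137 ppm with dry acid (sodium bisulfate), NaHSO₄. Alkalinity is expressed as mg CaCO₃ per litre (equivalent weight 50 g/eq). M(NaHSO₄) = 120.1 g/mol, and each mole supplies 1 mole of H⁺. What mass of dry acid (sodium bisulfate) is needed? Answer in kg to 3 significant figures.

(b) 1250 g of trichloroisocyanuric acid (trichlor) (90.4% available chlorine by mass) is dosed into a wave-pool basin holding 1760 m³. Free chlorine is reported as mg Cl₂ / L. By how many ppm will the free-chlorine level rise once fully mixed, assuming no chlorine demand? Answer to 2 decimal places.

(a) 195 kg; (b) 0.64 ppm

(a) Volume: 717 m³ = 717,000 L.
(a) Alkalinity to neutralize: (250 − 137) = 113 mg/L as CaCO₃ × 717,000 L = 81,020 g as CaCO₃.
(a) Equivalents of H⁺ required: 81,020 ÷ 50 g/eq = 1620 eq = 1620 mol NaHSO₄.
(a) Mass of NaHSO₄: 1620 × 120.1 = 194,600 g.

(b) Volume: 1760 m³ = 1,760,000 L.
(b) Available chlorine delivered: 1250 g × 0.904 = 1130 g as Cl₂.
(b) Concentration rise: 1130 g / 1,760,000 L = 0.642 mg/L = 0.64 ppm.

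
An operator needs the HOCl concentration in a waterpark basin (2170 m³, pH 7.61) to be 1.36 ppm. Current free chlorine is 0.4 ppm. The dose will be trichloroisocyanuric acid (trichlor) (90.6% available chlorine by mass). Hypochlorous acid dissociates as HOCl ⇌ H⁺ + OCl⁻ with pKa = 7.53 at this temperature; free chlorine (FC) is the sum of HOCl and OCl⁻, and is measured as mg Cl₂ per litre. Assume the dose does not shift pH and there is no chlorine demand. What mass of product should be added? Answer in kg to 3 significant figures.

6.22 kg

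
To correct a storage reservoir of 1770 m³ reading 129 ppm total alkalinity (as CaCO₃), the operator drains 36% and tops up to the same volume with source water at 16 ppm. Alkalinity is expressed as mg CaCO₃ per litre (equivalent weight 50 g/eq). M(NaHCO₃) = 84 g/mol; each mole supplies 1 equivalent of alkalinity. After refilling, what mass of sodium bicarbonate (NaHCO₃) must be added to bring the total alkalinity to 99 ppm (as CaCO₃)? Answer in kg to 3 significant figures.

Volume: 1770 m³ = 1,770,000 L.
After draining 36% and refilling: 129 × 0.64 + 16 × 0.36 = 88.32 ppm.
Deficit to target: 99 − 88.32 = 10.68 mg/L.
As CaCO₃: 10.68 mg/L × 1,770,000 L = 18,900 g; ÷ 50 g/eq ÷ 1 = 378.1 mol NaHCO₃.
Mass: 378.1 × 84 = 31,760 g.

31.8 kg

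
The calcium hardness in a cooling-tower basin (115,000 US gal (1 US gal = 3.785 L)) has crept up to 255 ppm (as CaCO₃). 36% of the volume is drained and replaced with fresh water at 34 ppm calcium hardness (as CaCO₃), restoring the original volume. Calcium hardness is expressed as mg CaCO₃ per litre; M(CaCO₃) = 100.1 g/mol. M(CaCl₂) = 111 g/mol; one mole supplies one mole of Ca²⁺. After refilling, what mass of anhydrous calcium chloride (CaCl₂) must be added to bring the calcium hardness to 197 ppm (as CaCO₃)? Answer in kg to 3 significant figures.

10.4 kg

Volume: 115,000 US gal × 3.785 L/gal = 435,275 L.
After draining 36% and refilling: 255 × 0.64 + 34 × 0.36 = 175.44 ppm.
Deficit to target: 197 − 175.44 = 21.56 mg/L.
As CaCO₃: 21.56 mg/L × 435,275 L = 9385 g; ÷ 100.1 = 93.75 mol Ca²⁺.
Mass: 93.75 × 111 = 10,410 g.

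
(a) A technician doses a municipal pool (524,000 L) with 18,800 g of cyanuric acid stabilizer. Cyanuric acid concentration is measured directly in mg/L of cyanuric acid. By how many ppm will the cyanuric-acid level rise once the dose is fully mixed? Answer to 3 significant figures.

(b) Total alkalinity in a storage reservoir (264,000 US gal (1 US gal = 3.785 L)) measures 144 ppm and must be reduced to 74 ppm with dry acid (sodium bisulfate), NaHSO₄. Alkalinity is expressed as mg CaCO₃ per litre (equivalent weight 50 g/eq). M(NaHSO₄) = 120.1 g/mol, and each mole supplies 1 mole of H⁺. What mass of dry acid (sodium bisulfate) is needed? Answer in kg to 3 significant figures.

(a) Rise: 18,800 g / 524,000 L × 1000 = 35.88 mg/L.

(b) Volume: 264,000 US gal × 3.785 L/gal = 999,240 L.
(b) Alkalinity to neutralize: (144 − 74) = 70 mg/L as CaCO₃ × 999,240 L = 69,950 g as CaCO₃.
(b) Equivalents of H⁺ required: 69,950 ÷ 50 g/eq = 1399 eq = 1399 mol NaHSO₄.
(b) Mass of NaHSO₄: 1399 × 120.1 = 168,000 g.

(a) 35.9 ppm; (b) 168 kg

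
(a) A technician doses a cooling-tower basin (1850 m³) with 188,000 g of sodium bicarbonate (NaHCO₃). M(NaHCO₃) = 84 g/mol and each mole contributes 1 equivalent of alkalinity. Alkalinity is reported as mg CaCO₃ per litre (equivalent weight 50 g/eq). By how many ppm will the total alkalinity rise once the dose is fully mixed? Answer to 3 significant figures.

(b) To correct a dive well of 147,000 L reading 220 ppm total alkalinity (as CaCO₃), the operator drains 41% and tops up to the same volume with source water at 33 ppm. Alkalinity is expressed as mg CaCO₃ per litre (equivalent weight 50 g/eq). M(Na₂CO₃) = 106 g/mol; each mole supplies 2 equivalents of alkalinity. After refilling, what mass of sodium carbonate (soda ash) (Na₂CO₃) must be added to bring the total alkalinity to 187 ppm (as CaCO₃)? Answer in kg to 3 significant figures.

(a) 60.5 ppm; (b) 6.80 kg

(a) Volume: 1850 m³ = 1,850,000 L.
(a) Moles of NaHCO₃: 188,000 g ÷ 84 g/mol = 2238 mol → 2238 eq of alkalinity.
(a) As CaCO₃: 2238 eq × 50 g/eq = 111,900 g.
(a) Rise: 111,900 g / 1,850,000 L × 1000 = 60.49 mg/L.

(b) After draining 41% and refilling: 220 × 0.59 + 33 × 0.41 = 143.33 ppm.
(b) Deficit to target: 187 − 143.33 = 43.67 mg/L.
(b) As CaCO₃: 43.67 mg/L × 147,000 L = 6419 g; ÷ 50 g/eq ÷ 2 = 64.19 mol Na₂CO₃.
(b) Mass: 64.19 × 106 = 6805 g.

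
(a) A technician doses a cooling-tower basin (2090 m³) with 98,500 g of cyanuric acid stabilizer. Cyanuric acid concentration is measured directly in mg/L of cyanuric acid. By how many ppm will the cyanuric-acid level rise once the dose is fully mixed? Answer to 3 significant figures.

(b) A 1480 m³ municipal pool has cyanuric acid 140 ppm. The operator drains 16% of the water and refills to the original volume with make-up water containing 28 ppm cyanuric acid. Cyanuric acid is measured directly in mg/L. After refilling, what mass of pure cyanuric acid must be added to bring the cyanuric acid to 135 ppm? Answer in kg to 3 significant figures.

(a) 47.1 ppm; (b) 19.1 kg

(a) Volume: 2090 m³ = 2,090,000 L.
(a) Rise: 98,500 g / 2,090,000 L × 1000 = 47.13 mg/L.

(b) Volume: 1480 m³ = 1,480,000 L.
(b) After draining 16% and refilling: 140 × 0.84 + 28 × 0.16 = 122.08 ppm.
(b) Deficit to target: 135 − 122.08 = 12.92 mg/L.
(b) Mass: 12.92 mg/L × 1,480,000 L = 19,120 g cyanuric acid.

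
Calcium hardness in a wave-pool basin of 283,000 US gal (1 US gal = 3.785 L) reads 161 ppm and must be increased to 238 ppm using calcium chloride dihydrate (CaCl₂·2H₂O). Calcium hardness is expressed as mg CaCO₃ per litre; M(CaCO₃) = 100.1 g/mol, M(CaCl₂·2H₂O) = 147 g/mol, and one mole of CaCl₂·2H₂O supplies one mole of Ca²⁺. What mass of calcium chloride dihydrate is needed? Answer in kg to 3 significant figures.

121 kg

Volume: 283,000 US gal × 3.785 L/gal = 1,071,155 L.
Hardness to add: (238 − 161) = 77 mg/L as CaCO₃ × 1,071,155 L = 82,480 g as CaCO₃.
Moles of Ca²⁺ (1 mol Ca²⁺ ≡ 1 mol CaCO₃): 82,480 / 100.1 g/mol = 824 mol.
Mass of CaCl₂·2H₂O: 824 × 147 = 121,100 g.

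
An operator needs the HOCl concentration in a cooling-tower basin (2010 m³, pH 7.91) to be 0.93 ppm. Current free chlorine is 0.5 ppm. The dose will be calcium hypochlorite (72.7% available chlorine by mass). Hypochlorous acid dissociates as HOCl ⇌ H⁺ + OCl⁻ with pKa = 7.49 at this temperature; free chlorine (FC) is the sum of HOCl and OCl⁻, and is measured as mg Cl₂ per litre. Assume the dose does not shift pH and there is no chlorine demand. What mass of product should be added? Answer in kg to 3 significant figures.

7.95 kg

Volume: 2010 m³ = 2,010,000 L.
[OCl⁻]/[HOCl] = 10^(pH − pKa) = 10^(7.91 − 7.49) = 2.63; fraction as HOCl = 1/(1 + 2.63) = 0.2755.
Free chlorine required for 0.93 ppm HOCl: 0.93 / 0.2755 = 3.376 ppm.
FC to add: 3.376 − 0.5 = 2.876 mg/L as Cl₂.
Cl₂ equivalent: 2.876 mg/L × 2,010,000 L = 5781 g.
Product at 72.7% available Cl: 5781 / 0.727 = 7952 g.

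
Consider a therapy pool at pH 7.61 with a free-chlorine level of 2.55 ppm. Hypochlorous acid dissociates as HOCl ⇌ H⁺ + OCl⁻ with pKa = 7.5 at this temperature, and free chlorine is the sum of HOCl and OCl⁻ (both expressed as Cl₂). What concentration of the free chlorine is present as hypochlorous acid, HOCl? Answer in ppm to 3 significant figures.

[OCl⁻]/[HOCl] = 10^(pH − pKa) = 10^(7.61 − 7.5) = 10^0.11 = 1.288.
Fraction as HOCl = 1 / (1 + 1.288) = 0.437.
HOCl = 0.437 × 2.55 ppm = 1.114 ppm.

1.11 ppm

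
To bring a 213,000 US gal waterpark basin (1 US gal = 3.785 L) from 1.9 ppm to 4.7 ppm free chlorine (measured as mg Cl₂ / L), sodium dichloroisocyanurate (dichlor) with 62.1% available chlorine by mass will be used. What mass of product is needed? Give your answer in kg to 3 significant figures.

Volume: 213,000 US gal × 3.785 L/gal = 806,205 L.
Chlorine deficit: 4.7 − 1.9 = 2.8 ppm = 2.8 mg/L as Cl₂.
Cl₂ equivalent needed: 2.8 mg/L × 806,205 L = 2,257,000 mg = 2257 g.
Product at 62.1% available chlorine: 2257 / 0.621 = 3635 g.

3.64 kg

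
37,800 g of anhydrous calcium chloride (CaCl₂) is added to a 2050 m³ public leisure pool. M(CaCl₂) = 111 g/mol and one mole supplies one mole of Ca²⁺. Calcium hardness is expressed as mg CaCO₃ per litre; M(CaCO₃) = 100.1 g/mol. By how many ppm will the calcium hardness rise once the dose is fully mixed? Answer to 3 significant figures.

16.6 ppm

Volume: 2050 m³ = 2,050,000 L.
Moles of Ca²⁺: 37,800 g ÷ 111 g/mol = 340.5 mol.
As CaCO₃: 340.5 mol × 100.1 g/mol = 34,090 g.
Rise: 34,090 g / 2,050,000 L × 1000 = 16.63 mg/L.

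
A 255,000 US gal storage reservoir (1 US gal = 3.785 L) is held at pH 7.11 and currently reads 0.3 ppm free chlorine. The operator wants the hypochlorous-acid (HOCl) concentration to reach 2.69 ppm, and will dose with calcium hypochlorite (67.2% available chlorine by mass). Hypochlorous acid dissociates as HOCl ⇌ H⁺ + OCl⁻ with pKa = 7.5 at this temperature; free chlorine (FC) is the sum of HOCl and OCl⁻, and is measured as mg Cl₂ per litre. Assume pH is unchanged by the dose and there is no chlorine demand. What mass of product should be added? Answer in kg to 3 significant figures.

5.01 kg

Volume: 255,000 US gal × 3.785 L/gal = 965,175 L.
[OCl⁻]/[HOCl] = 10^(pH − pKa) = 10^(7.11 − 7.5) = 0.4074; fraction as HOCl = 1/(1 + 0.4074) = 0.7105.
Free chlorine required for 2.69 ppm HOCl: 2.69 / 0.7105 = 3.786 ppm.
FC to add: 3.786 − 0.3 = 3.486 mg/L as Cl₂.
Cl₂ equivalent: 3.486 mg/L × 965,175 L = 3364 g.
Product at 67.2% available Cl: 3364 / 0.672 = 5007 g.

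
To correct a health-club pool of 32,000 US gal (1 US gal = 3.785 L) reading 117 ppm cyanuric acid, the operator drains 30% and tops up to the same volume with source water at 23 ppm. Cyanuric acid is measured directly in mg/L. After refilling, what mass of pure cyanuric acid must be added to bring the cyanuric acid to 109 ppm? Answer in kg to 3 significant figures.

2.45 kg

Volume: 32,000 US gal × 3.785 L/gal = 121,120 L.
After draining 30% and refilling: 117 × 0.70 + 23 × 0.30 = 88.8 ppm.
Deficit to target: 109 − 88.8 = 20.2 mg/L.
Mass: 20.2 mg/L × 121,120 L = 2447 g cyanuric acid.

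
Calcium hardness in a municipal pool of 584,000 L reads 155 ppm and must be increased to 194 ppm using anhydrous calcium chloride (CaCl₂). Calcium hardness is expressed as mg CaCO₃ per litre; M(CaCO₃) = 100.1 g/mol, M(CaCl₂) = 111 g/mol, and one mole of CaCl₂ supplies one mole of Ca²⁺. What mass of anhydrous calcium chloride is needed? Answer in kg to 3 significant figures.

25.3 kg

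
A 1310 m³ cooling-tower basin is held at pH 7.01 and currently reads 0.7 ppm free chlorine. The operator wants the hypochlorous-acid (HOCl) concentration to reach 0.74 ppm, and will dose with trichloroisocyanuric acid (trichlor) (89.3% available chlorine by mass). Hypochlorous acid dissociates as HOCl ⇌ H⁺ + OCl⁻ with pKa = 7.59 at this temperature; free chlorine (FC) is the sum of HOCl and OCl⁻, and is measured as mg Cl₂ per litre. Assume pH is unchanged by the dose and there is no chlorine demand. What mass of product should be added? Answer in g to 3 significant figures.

344 g

Volume: 1310 m³ = 1,310,000 L.
[OCl⁻]/[HOCl] = 10^(pH − pKa) = 10^(7.01 − 7.59) = 0.263; fraction as HOCl = 1/(1 + 0.263) = 0.7917.
Free chlorine required for 0.74 ppm HOCl: 0.74 / 0.7917 = 0.9346 ppm.
FC to add: 0.9346 − 0.7 = 0.2346 mg/L as Cl₂.
Cl₂ equivalent: 0.2346 mg/L × 1,310,000 L = 307.4 g.
Product at 89.3% available Cl: 307.4 / 0.893 = 344.2 g.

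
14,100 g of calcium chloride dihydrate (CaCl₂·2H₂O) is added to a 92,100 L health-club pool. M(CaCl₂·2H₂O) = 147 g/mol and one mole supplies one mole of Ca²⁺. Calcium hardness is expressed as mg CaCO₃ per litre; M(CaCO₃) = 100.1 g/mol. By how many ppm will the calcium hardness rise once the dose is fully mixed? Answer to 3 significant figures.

Moles of Ca²⁺: 14,100 g ÷ 147 g/mol = 95.92 mol.
As CaCO₃: 95.92 mol × 100.1 g/mol = 9601 g.
Rise: 9601 g / 92,100 L × 1000 = 104.3 mg/L.

104 ppm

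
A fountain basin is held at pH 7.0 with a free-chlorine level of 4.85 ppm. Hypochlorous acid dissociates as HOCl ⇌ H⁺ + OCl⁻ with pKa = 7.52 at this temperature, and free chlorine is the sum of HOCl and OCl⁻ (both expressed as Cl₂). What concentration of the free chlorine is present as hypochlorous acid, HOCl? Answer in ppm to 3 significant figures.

[OCl⁻]/[HOCl] = 10^(pH − pKa) = 10^(7.0 − 7.52) = 10^-0.52 = 0.302.
Fraction as HOCl = 1 / (1 + 0.302) = 0.7681.
HOCl = 0.7681 × 4.85 ppm = 3.725 ppm.

3.73 ppm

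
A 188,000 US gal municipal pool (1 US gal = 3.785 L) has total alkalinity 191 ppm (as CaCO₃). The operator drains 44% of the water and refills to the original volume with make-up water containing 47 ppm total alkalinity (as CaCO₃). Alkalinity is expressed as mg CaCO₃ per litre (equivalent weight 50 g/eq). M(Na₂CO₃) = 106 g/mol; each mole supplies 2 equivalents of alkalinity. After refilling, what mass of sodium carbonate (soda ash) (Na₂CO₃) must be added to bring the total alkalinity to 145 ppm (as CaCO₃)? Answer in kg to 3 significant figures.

13.1 kg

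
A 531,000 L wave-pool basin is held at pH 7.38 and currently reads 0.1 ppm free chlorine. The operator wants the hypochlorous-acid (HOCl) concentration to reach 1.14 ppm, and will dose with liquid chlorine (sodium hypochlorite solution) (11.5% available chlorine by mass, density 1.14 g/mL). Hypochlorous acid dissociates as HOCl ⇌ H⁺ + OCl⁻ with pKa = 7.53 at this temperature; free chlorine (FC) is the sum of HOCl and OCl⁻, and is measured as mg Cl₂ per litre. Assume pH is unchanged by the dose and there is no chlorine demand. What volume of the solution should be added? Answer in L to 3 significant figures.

[OCl⁻]/[HOCl] = 10^(pH − pKa) = 10^(7.38 − 7.53) = 0.7079; fraction as HOCl = 1/(1 + 0.7079) = 0.5855.
Free chlorine required for 1.14 ppm HOCl: 1.14 / 0.5855 = 1.947 ppm.
FC to add: 1.947 − 0.1 = 1.847 mg/L as Cl₂.
Cl₂ equivalent: 1.847 mg/L × 531,000 L = 980.8 g.
Product at 11.5% available Cl: 980.8 / 0.115 = 8529 g.
Volume: 8529 g ÷ 1.14 g/mL = 7481 mL.

7.48 L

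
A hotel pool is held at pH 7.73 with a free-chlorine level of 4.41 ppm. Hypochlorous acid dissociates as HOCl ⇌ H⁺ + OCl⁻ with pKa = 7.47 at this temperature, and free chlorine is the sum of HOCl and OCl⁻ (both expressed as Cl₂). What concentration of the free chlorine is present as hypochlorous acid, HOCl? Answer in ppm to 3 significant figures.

1.56 ppm

[OCl⁻]/[HOCl] = 10^(pH − pKa) = 10^(7.73 − 7.47) = 10^0.26 = 1.82.
Fraction as HOCl = 1 / (1 + 1.82) = 0.3546.
HOCl = 0.3546 × 4.41 ppm = 1.564 ppm.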